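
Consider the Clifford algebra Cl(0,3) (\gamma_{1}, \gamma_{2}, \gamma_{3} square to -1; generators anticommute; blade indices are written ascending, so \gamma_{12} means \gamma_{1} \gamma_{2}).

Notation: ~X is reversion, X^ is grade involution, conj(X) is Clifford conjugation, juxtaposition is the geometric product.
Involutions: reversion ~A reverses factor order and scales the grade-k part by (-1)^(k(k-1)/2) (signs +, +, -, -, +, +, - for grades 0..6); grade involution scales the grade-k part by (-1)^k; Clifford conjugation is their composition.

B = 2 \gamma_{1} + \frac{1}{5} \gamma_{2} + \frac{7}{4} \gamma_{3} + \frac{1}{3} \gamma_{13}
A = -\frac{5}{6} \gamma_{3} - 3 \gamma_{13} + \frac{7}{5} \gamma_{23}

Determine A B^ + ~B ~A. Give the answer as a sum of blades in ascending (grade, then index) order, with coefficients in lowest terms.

first term: -\frac{11}{24} - \frac{199}{36} \gamma_{1} + \frac{49}{20} \gamma_{2} + \frac{143}{25} \gamma_{3} - \frac{7}{15} \gamma_{12} - \frac{5}{3} \gamma_{13} - \frac{1}{6} \gamma_{23} - \frac{17}{5} \gamma_{123}
second term: \frac{59}{24} + \frac{179}{36} \gamma_{1} - \frac{49}{20} \gamma_{2} - \frac{143}{25} \gamma_{3} + \frac{7}{15} \gamma_{12} - \frac{5}{3} \gamma_{13} - \frac{1}{6} \gamma_{23} - \frac{17}{5} \gamma_{123}
Answer: 2 - \frac{5}{9} \gamma_{1} - \frac{10}{3} \gamma_{13} - \frac{1}{3} \gamma_{23} - \frac{34}{5} \gamma_{123}


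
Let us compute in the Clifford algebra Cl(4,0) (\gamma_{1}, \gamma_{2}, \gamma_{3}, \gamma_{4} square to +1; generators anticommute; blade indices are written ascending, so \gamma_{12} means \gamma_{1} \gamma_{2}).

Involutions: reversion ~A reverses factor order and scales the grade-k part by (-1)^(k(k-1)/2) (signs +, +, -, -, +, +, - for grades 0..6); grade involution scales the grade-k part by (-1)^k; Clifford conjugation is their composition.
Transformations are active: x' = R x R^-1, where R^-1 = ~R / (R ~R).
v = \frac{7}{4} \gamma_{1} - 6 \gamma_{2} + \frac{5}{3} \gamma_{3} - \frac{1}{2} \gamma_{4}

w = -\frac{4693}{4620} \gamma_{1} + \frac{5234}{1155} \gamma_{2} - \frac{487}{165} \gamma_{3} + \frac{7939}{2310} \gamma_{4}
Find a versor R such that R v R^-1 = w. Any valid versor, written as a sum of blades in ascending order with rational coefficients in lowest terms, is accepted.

Key observation: q(v) = q(w) = \frac{6061}{144} (sandwiches preserve the norm), so R = v + w = \frac{848}{1155} \gamma_{1} - \frac{1696}{1155} \gamma_{2} - \frac{212}{165} \gamma_{3} + \frac{3392}{1155} \gamma_{4} works whenever it is invertible — the component of v along it is kept and (v - w)/2 reverses, sending v to w.
Answer: \frac{848}{1155} \gamma_{1} - \frac{1696}{1155} \gamma_{2} - \frac{212}{165} \gamma_{3} + \frac{3392}{1155} \gamma_{4}


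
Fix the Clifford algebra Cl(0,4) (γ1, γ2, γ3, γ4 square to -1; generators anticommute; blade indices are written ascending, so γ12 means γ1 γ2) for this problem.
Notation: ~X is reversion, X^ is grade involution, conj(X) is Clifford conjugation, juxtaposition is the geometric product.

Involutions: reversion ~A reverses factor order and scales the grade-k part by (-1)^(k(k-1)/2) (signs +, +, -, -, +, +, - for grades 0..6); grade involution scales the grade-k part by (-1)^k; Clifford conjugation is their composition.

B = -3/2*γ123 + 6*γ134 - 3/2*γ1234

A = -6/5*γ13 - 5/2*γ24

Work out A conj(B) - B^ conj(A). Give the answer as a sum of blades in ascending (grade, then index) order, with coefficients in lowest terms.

first term: 9/5*γ2 + 36/5*γ4 + 15/4*γ13 + 9/5*γ24 - 15*γ123 - 15/4*γ134
second term: 9/5*γ2 + 36/5*γ4 - 15/4*γ13 - 9/5*γ24 + 15*γ123 + 15/4*γ134
Answer: 15/2*γ13 + 18/5*γ24 - 30*γ123 - 15/2*γ134


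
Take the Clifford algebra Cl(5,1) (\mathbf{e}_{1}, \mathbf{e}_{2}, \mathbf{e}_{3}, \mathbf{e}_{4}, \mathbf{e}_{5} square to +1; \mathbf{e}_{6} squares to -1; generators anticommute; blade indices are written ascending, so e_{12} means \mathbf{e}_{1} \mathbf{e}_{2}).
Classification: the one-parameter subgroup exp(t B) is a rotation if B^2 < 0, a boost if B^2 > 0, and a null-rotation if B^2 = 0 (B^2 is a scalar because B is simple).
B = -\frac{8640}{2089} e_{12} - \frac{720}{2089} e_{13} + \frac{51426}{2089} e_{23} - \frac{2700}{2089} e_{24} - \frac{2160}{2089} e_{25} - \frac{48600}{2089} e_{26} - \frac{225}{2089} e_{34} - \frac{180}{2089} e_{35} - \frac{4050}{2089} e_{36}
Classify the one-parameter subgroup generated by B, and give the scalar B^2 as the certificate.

B^2 term by term: the squares give (-\frac{8640}{2089})^2*(e_{12})^2 + (-\frac{720}{2089})^2*(e_{13})^2 + (\frac{51426}{2089})^2*(e_{23})^2 + (-\frac{2700}{2089})^2*(e_{24})^2 + (-\frac{2160}{2089})^2*(e_{25})^2 + (-\frac{48600}{2089})^2*(e_{26})^2 + (-\frac{225}{2089})^2*(e_{34})^2 + (-\frac{180}{2089})^2*(e_{35})^2 + (-\frac{4050}{2089})^2*(e_{36})^2 = \frac{74649600}{4363921}*(-1) + \frac{518400}{4363921}*(-1) + \frac{2644633476}{4363921}*(-1) + \frac{7290000}{4363921}*(-1) + \frac{4665600}{4363921}*(-1) + \frac{2361960000}{4363921}*(+1) + \frac{50625}{4363921}*(-1) + \frac{32400}{4363921}*(-1) + \frac{16402500}{4363921}*(+1) = -81 (each basis 2-blade squares to minus the product of its generators' squares); cross terms between blades sharing an index anticommute and cancel; the commuting (index-disjoint) pairs give grade-4 terms 2*c*c'*(blade product), which cancel blade by blade — e_{1234}: \frac{3888000}{4363921} - \frac{3888000}{4363921} = 0; e_{1235}: \frac{3110400}{4363921} - \frac{3110400}{4363921} = 0; e_{1236}: \frac{69984000}{4363921} - \frac{69984000}{4363921} = 0; e_{2345}: -\frac{972000}{4363921} + \frac{972000}{4363921} = 0; e_{2346}: -\frac{21870000}{4363921} + \frac{21870000}{4363921} = 0; e_{2356}: -\frac{17496000}{4363921} + \frac{17496000}{4363921} = 0 — confirming B is simple. So B^2 = -81.
Answer: rotation, certificate B^2 = -81. Key observation: B^2 = -81 is a conjugation invariant, so its sign decides the class regardless of the surface form of B.


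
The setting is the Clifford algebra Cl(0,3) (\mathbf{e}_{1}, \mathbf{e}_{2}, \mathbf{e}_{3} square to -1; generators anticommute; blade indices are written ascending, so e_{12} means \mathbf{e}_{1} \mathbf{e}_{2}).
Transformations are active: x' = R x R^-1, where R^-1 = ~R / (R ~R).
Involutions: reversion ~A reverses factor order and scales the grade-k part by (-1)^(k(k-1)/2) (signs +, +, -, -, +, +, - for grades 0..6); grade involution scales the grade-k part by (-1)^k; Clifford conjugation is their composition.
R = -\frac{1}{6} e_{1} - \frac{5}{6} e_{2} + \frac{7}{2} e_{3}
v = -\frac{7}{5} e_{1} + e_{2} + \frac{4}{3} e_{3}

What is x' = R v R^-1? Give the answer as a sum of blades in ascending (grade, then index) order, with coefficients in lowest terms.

~R = -\frac{1}{6} e_{1} - \frac{5}{6} e_{2} + \frac{7}{2} e_{3}, and R ~R = -\frac{467}{36}, so R^-1 = ~R / (-\frac{467}{36}).
R v = -\frac{61}{15} - \frac{4}{3} e_{12} + \frac{421}{90} e_{13} - \frac{83}{18} e_{23}
Answer: \frac{605}{467} e_{1} - \frac{711}{467} e_{2} + \frac{6032}{7005} e_{3}


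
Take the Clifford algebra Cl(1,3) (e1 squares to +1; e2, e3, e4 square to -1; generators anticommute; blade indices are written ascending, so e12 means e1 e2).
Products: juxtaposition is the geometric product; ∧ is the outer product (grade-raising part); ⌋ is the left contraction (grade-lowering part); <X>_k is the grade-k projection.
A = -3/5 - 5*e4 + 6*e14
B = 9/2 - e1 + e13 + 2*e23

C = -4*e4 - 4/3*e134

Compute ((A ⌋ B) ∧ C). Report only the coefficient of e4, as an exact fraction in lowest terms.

step 1: -27/10 + 3/5*e1 - 3/5*e13 - 6/5*e23
step 2: 54/5*e4 - 12/5*e14 + 6*e134 + 24/5*e234
Answer: 54/5


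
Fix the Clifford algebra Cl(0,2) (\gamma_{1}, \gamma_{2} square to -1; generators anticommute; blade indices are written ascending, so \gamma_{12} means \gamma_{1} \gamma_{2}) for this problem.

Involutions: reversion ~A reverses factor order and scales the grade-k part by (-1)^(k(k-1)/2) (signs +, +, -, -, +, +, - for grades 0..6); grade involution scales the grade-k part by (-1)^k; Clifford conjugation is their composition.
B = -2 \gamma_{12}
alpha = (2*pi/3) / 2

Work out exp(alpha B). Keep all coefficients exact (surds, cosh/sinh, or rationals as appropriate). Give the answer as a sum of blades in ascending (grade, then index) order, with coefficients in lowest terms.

B^2 = (-2)^2*(\gamma_{12})^2 = 4*(-1) = -4 (a basis 2-blade squares to minus the product of its generators' squares).
B^2 = -4 — circular case — the even/odd split gives cos and sin: l = 2, alpha*l = \frac{2 \pi}{3}, so exp(alpha B) = cos(\frac{2 \pi}{3}) + (sin(\frac{2 \pi}{3})/2)*B = - \frac{1}{2} + (\frac{\sqrt{3}}{4})*B.
Answer: - \frac{1}{2} - \frac{\sqrt{3}}{2} \gamma_{12}


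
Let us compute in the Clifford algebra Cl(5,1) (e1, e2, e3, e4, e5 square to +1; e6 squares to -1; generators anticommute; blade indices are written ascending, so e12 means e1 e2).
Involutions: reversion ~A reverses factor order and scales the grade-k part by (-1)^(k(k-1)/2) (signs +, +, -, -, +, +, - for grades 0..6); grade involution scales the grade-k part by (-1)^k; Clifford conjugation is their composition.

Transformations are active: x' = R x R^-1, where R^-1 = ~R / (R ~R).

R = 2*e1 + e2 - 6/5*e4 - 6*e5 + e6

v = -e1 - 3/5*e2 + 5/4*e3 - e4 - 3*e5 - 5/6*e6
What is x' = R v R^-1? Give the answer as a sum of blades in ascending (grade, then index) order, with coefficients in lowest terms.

~R = 2*e1 + e2 - 6/5*e4 - 6*e5 + e6, and R ~R = 1036/25, so R^-1 = ~R / (1036/25).
R v = 523/30 - 1/5*e12 + 5/2*e13 - 16/5*e14 - 12*e15 - 2/3*e16 + 5/4*e23 - 43/25*e24 - 33/5*e25 - 7/30*e26 + 3/2*e34 + 15/2*e35 - 5/4*e36 - 12/5*e45 + 2*e46 + 8*e56
Answer: 4169/1554*e1 + 22399/15540*e2 - 5/4*e3 - 5/518*e4 - 1061/518*e5 + 1735/1036*e6


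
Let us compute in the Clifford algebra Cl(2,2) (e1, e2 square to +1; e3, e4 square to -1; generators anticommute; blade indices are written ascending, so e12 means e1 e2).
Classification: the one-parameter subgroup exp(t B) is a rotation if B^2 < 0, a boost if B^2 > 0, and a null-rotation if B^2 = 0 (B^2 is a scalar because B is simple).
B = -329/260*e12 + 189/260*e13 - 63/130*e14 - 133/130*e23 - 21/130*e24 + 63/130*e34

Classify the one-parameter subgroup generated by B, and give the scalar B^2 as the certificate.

B^2 term by term: the squares give (-329/260)^2*(e12)^2 + (189/260)^2*(e13)^2 + (-63/130)^2*(e14)^2 + (-133/130)^2*(e23)^2 + (-21/130)^2*(e24)^2 + (63/130)^2*(e34)^2 = 108241/67600*(-1) + 35721/67600*(+1) + 3969/16900*(+1) + 17689/16900*(+1) + 441/16900*(+1) + 3969/16900*(-1) = 0 (each basis 2-blade squares to minus the product of its generators' squares); cross terms between blades sharing an index anticommute and cancel; the commuting (index-disjoint) pairs give grade-4 terms 2*c*c'*(blade product), which cancel blade by blade — e1234: -20727/16900 + 3969/16900 + 8379/8450 = 0 — confirming B is simple. So B^2 = 0.
Answer: null-rotation, certificate B^2 = 0. Note: conjugating B changes its blade decomposition but never the scalar B^2 = 0, whose sign settles the classification.


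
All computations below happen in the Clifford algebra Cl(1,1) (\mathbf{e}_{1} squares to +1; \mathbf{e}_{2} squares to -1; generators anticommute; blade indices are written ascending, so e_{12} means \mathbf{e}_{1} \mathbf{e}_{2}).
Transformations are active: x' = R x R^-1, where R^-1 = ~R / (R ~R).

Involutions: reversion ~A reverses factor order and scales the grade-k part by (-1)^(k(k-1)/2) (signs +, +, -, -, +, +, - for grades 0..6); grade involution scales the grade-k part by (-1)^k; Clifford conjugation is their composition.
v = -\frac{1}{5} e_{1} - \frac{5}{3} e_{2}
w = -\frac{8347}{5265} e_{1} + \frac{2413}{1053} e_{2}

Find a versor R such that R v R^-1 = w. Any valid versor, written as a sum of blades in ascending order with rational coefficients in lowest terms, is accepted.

Key observation: q(v) = q(w) = -\frac{616}{225} (sandwiches preserve the norm), so R = v + w = -\frac{1880}{1053} e_{1} + \frac{658}{1053} e_{2} works whenever it is invertible — the component of v along it is kept and (v - w)/2 reverses, sending v to w.
Answer: -\frac{1880}{1053} e_{1} + \frac{658}{1053} e_{2}


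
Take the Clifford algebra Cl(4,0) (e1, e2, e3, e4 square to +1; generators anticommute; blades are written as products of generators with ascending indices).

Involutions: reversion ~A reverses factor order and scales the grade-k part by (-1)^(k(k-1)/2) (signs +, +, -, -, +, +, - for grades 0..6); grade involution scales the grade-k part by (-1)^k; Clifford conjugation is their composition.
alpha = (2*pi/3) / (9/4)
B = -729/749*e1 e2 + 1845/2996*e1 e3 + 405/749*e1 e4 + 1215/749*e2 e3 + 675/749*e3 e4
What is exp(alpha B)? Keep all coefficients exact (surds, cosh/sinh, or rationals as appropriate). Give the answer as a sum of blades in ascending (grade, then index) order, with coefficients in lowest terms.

B^2 term by term: the squares give (-729/749)^2*(e1 e2)^2 + (1845/2996)^2*(e1 e3)^2 + (405/749)^2*(e1 e4)^2 + (1215/749)^2*(e2 e3)^2 + (675/749)^2*(e3 e4)^2 = 531441/561001*(-1) + 3404025/8976016*(-1) + 164025/561001*(-1) + 1476225/561001*(-1) + 455625/561001*(-1) = -81/16 (each basis 2-blade squares to minus the product of its generators' squares); cross terms between blades sharing an index anticommute and cancel; the commuting (index-disjoint) pairs give grade-4 terms 2*c*c'*(blade product), which cancel blade by blade — e1 e2 e3 e4: -984150/561001 + 984150/561001 = 0 — confirming B is simple. So B^2 = -81/16.
B^2 = -81/16 — a negative square means the series sums to a rotation: l = 9/4, alpha*l = 2*pi/3, so exp(alpha B) = cos(2*pi/3) + (sin(2*pi/3)/(9/4))*B = -1/2 + (2*sqrt(3)/9)*B.
Answer: -1/2 - 162*sqrt(3)/749*e1 e2 + 205*sqrt(3)/1498*e1 e3 + 90*sqrt(3)/749*e1 e4 + 270*sqrt(3)/749*e2 e3 + 150*sqrt(3)/749*e3 e4


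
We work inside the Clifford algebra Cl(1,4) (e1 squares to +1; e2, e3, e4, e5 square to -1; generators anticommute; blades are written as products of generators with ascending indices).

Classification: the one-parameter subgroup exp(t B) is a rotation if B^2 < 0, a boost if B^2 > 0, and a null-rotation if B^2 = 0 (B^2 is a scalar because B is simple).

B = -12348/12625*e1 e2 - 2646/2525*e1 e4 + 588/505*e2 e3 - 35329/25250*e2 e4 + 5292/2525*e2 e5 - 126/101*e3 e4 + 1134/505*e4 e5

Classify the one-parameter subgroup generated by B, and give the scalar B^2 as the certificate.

B^2 term by term: the squares give (-12348/12625)^2*(e1 e2)^2 + (-2646/2525)^2*(e1 e4)^2 + (588/505)^2*(e2 e3)^2 + (-35329/25250)^2*(e2 e4)^2 + (5292/2525)^2*(e2 e5)^2 + (-126/101)^2*(e3 e4)^2 + (1134/505)^2*(e4 e5)^2 = 152473104/159390625*(+1) + 7001316/6375625*(+1) + 345744/255025*(-1) + 1248138241/637562500*(-1) + 28005264/6375625*(-1) + 15876/10201*(-1) + 1285956/255025*(-1) = -49/4 (each basis 2-blade squares to minus the product of its generators' squares); cross terms between blades sharing an index anticommute and cancel; the commuting (index-disjoint) pairs give grade-4 terms 2*c*c'*(blade product), which cancel blade by blade — e1 e2 e3 e4: 3111696/1275125 - 3111696/1275125 = 0; e1 e2 e4 e5: -28005264/6375625 + 28005264/6375625 = 0; e2 e3 e4 e5: 1333584/255025 - 1333584/255025 = 0 — confirming B is simple. So B^2 = -49/4.
Answer: rotation, certificate B^2 = -49/4. One invariant decides it: the square -49/4 survives every conjugation, and its sign is exactly the classification.


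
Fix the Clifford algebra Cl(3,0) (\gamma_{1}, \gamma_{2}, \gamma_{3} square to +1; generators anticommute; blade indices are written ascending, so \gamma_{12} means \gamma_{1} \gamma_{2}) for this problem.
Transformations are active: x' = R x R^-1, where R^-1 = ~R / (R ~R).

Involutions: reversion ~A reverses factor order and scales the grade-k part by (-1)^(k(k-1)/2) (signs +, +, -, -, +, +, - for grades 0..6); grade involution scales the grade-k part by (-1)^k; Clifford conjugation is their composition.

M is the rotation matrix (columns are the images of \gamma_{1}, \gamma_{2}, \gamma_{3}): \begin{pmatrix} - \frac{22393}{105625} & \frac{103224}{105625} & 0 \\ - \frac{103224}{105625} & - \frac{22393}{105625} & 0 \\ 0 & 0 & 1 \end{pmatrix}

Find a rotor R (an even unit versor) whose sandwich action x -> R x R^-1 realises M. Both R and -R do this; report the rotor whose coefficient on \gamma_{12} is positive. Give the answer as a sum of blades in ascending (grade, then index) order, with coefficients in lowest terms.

Method: write R = a + b12*\gamma_{12} + b13*\gamma_{13} + b23*\gamma_{23} with a^2 + b12^2 + b13^2 + b23^2 = 1 (so R^-1 = ~R). Expanding the columns R e_j ~R gives tr M = 4a^2 - 1 and, from the antisymmetric part, M21 - M12 = -4a*b12, M13 - M31 = 4a*b13, M32 - M23 = -4a*b23.
Here tr M = \frac{60839}{105625}, so a^2 = (1 + tr M)/4 = \frac{41616}{105625} and a = ±\frac{204}{325}. Taking a = \frac{204}{325}: M21 - M12 = -\frac{206448}{105625}, M13 - M31 = 0, M32 - M23 = 0, giving b12 = \frac{253}{325}, b13 = 0, b23 = 0, i.e. R = \frac{204}{325} + \frac{253}{325} \gamma_{12}.
Its \gamma_{12} coefficient is already positive.
Answer: \frac{204}{325} + \frac{253}{325} \gamma_{12}. Note: both R and -R realise this M (trace \frac{60839}{105625}); the covering map identifies them, and the \gamma_{12}-coefficient sign is the tie-breaker.


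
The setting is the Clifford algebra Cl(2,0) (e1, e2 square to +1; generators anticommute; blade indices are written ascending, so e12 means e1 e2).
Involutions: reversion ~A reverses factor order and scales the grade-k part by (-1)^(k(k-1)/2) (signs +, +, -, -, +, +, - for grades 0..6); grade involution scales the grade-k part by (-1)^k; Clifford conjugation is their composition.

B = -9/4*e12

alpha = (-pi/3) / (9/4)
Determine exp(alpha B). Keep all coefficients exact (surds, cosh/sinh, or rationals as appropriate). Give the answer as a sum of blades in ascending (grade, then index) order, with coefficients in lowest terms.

B^2 = (-9/4)^2*(e12)^2 = 81/16*(-1) = -81/16 (a basis 2-blade squares to minus the product of its generators' squares).
B^2 = -81/16 — B^2 < 0, so the exponential closes trigonometrically: l = 9/4, alpha*l = -pi/3, so exp(alpha B) = cos(-pi/3) + (sin(-pi/3)/(9/4))*B = 1/2 + (-2*sqrt(3)/9)*B.
Answer: 1/2 + sqrt(3)/2*e12


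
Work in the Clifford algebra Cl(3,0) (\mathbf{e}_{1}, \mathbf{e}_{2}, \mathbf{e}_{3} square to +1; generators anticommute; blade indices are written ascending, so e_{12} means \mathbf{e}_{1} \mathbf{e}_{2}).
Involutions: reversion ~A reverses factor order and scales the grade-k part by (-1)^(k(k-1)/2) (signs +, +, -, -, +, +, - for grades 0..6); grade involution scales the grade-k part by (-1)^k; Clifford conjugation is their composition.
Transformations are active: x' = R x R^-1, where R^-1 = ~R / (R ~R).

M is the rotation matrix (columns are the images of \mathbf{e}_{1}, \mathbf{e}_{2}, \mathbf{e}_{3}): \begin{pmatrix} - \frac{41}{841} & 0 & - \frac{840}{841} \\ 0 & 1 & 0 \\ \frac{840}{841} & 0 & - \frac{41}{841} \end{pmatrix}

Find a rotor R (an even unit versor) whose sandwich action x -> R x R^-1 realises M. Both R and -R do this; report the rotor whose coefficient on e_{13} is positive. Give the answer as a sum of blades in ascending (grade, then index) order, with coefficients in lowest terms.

Method: write R = a + b12*e_{12} + b13*e_{13} + b23*e_{23} with a^2 + b12^2 + b13^2 + b23^2 = 1 (so R^-1 = ~R). Expanding the columns R e_j ~R gives tr M = 4a^2 - 1 and, from the antisymmetric part, M21 - M12 = -4a*b12, M13 - M31 = 4a*b13, M32 - M23 = -4a*b23.
Here tr M = \frac{759}{841}, so a^2 = (1 + tr M)/4 = \frac{400}{841} and a = ±\frac{20}{29}. Taking a = \frac{20}{29}: M21 - M12 = 0, M13 - M31 = -\frac{1680}{841}, M32 - M23 = 0, giving b12 = 0, b13 = -\frac{21}{29}, b23 = 0, i.e. R = \frac{20}{29} - \frac{21}{29} e_{13}.
Its e_{13} coefficient is negative, so report the other preimage -R.
Answer: -\frac{20}{29} + \frac{21}{29} e_{13}. Uniqueness: Spin(3) -> SO(3) maps R and -R to the same rotation of trace \frac{759}{841}; fixing the sign of the e_{13} coefficient removes the ambiguity.


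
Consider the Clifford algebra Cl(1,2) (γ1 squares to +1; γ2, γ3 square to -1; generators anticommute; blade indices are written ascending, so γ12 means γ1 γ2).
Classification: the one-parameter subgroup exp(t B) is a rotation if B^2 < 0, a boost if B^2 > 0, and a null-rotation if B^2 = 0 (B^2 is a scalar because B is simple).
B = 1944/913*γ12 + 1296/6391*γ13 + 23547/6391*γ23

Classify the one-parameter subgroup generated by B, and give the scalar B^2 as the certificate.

B^2 term by term: the squares give (1944/913)^2*(γ12)^2 + (1296/6391)^2*(γ13)^2 + (23547/6391)^2*(γ23)^2 = 3779136/833569*(+1) + 1679616/40844881*(+1) + 554461209/40844881*(-1) = -9 (each basis 2-blade squares to minus the product of its generators' squares); cross terms between blades sharing an index anticommute and cancel. So B^2 = -9.
Answer: rotation, certificate B^2 = -9. Key observation: B^2 = -9 is a conjugation invariant, so its sign decides the class regardless of the surface form of B.


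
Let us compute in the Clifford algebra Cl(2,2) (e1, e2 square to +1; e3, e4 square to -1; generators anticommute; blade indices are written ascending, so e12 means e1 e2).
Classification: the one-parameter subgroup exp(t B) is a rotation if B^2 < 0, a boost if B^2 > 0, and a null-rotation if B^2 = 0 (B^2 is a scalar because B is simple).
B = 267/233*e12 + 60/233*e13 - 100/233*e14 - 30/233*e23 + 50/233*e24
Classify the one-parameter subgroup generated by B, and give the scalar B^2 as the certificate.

B^2 term by term: the squares give (267/233)^2*(e12)^2 + (60/233)^2*(e13)^2 + (-100/233)^2*(e14)^2 + (-30/233)^2*(e23)^2 + (50/233)^2*(e24)^2 = 71289/54289*(-1) + 3600/54289*(+1) + 10000/54289*(+1) + 900/54289*(+1) + 2500/54289*(+1) = -1 (each basis 2-blade squares to minus the product of its generators' squares); cross terms between blades sharing an index anticommute and cancel; the commuting (index-disjoint) pairs give grade-4 terms 2*c*c'*(blade product), which cancel blade by blade — e1234: -6000/54289 + 6000/54289 = 0 — confirming B is simple. So B^2 = -1.
Answer: rotation, certificate B^2 = -1. No conjugation can change B^2 = -1; the sign gives the class.


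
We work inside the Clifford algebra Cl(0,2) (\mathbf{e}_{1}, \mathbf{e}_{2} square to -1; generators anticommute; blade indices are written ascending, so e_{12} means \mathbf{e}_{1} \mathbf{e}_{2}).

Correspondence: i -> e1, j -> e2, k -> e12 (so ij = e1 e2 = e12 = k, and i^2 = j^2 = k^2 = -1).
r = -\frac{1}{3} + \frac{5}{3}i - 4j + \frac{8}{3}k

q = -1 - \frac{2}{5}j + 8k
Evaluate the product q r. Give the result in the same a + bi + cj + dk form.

In blades: q = -1 - \frac{2}{5} e_{2} + 8 e_{12}, r = -\frac{1}{3} + \frac{5}{3} e_{1} - 4 e_{2} + \frac{8}{3} e_{12}.
Distribute q over r term by term (generator squares from the signature, products reordered to ascending indices): (-1)*r = \frac{1}{3} - \frac{5}{3} e_{1} + 4 e_{2} - \frac{8}{3} e_{12}; (-\frac{2}{5} e_{2})*r = -\frac{8}{5} - \frac{16}{15} e_{1} + \frac{2}{15} e_{2} + \frac{2}{3} e_{12}; (8 e_{12})*r = -\frac{64}{3} + 32 e_{1} + \frac{40}{3} e_{2} - \frac{8}{3} e_{12}.
Sum: -\frac{113}{5} + \frac{439}{15} e_{1} + \frac{262}{15} e_{2} - \frac{14}{3} e_{12}; translating back through the correspondence:
Answer: -\frac{113}{5} + \frac{439}{15}i + \frac{262}{15}j - \frac{14}{3}k


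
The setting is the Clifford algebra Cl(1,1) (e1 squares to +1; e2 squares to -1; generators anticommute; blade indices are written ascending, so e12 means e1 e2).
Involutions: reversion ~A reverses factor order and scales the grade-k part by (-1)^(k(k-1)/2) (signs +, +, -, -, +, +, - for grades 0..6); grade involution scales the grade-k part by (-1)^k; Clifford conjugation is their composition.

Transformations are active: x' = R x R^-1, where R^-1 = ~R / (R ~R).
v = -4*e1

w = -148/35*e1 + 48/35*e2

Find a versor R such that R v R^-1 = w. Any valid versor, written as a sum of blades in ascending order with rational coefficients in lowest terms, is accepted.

Take R = v + w = -288/35*e1 + 48/35*e2. Because q(v) = q(w) = 16, conjugation by R sends v exactly to w.
Answer: -288/35*e1 + 48/35*e2


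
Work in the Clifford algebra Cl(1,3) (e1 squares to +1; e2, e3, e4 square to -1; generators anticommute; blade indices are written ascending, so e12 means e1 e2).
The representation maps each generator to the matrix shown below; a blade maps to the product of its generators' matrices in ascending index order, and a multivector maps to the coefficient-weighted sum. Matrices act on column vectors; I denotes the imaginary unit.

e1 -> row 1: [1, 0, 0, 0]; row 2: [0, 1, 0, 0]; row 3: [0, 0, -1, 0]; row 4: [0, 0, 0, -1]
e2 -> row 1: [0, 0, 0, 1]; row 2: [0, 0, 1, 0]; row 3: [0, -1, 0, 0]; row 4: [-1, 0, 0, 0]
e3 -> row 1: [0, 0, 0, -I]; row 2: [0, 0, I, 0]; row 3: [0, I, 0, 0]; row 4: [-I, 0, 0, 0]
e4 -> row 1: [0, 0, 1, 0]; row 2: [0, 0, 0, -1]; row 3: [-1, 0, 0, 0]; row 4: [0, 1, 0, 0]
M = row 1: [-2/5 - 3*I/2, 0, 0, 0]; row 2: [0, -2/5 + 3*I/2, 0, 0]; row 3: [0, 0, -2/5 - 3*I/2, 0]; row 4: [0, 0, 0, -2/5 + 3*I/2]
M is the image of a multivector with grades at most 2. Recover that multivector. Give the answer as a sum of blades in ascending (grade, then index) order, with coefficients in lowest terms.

Method: the blade images are trace-orthogonal — tr(rho(e_A) rho(e_B)^-1) = 4 if A = B and 0 otherwise — and rho(e_A)^-1 = (e_A)^2 * rho(e_A) with (e_A)^2 = +1 or -1, so the coefficient of e_A in the preimage is (e_A)^2 * tr(M rho(e_A))/4.
Nonzero projections over blades of grade <= 2: 1: (1)^2 = +1, tr(M 1) = -8/5, coefficient -2/5; e23: (e23)^2 = -1, tr(M rho(e23)) = -6, coefficient 3/2. Every other blade of grade <= 2 projects to 0.
Answer: -2/5 + 3/2*e23


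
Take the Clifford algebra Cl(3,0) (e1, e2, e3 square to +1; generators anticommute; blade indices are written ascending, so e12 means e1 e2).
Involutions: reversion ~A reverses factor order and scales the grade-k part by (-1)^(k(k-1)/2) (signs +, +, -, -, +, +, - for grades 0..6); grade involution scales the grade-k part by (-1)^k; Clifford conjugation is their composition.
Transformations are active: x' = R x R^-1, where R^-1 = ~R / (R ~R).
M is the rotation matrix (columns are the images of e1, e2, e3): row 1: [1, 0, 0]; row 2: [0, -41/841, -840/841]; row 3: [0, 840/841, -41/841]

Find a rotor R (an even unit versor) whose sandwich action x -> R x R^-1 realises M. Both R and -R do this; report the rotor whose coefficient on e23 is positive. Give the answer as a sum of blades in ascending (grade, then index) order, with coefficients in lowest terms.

Method: write R = a + b12*e12 + b13*e13 + b23*e23 with a^2 + b12^2 + b13^2 + b23^2 = 1 (so R^-1 = ~R). Expanding the columns R e_j ~R gives tr M = 4a^2 - 1 and, from the antisymmetric part, M21 - M12 = -4a*b12, M13 - M31 = 4a*b13, M32 - M23 = -4a*b23.
Here tr M = 759/841, so a^2 = (1 + tr M)/4 = 400/841 and a = ±20/29. Taking a = 20/29: M21 - M12 = 0, M13 - M31 = 0, M32 - M23 = 1680/841, giving b12 = 0, b13 = 0, b23 = -21/29, i.e. R = 20/29 - 21/29*e23.
Its e23 coefficient is negative, so report the other preimage -R.
Answer: -20/29 + 21/29*e23. Why the constraint matters: R and -R act identically through the sandwich — M has trace 759/841 either way — so only the sign condition on e23 picks one of the two preimages.


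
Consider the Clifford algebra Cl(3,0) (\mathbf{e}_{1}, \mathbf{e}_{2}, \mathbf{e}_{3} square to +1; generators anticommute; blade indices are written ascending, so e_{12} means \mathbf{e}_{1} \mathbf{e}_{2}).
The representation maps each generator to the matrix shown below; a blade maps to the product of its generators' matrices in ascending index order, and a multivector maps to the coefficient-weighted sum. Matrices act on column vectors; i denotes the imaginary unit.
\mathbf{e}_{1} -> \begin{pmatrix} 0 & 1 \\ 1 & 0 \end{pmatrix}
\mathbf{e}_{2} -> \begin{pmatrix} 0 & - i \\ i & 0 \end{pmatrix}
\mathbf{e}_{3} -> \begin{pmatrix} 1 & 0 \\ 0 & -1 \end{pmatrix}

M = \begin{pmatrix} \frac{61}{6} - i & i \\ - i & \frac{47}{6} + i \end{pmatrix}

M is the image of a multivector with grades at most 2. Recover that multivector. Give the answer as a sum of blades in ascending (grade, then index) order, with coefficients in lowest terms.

Method: 1, rho(e_{1}), rho(e_{2}), rho(e_{3}) form a trace-orthogonal basis of the 2x2 complex matrices (tr(X Y) = 2 if X = Y, else 0), so M = m0*1 + m1*rho(e_{1}) + m2*rho(e_{2}) + m3*rho(e_{3}) with m0 = tr(M)/2 = 9, m1 = tr(M rho(e_{1}))/2 = 0, m2 = tr(M rho(e_{2}))/2 = -1, m3 = tr(M rho(e_{3}))/2 = \frac{7}{6} - i.
Multiplying table entries, the bivector images are rho(e_{12}) = i*rho(e_{3}), rho(e_{13}) = -i*rho(e_{2}), rho(e_{23}) = i*rho(e_{1}); with real blade coefficients the real parts of m0..m3 are the coefficients of 1, e_{1}, e_{2}, e_{3} and the imaginary parts give the bivectors (e_{23}: Im m1, e_{13}: -Im m2, e_{12}: Im m3).
Answer: 9 - e_{2} + \frac{7}{6} e_{3} - e_{12}


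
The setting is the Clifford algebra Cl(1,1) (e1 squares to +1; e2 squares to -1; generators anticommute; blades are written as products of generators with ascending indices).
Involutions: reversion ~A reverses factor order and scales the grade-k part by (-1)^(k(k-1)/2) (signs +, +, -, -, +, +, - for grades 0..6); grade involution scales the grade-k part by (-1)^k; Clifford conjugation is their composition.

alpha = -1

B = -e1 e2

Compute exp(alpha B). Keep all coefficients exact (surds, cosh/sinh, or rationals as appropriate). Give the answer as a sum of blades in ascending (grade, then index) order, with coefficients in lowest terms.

B^2 = (-1)^2*(e1 e2)^2 = 1*(+1) = 1 (a basis 2-blade squares to minus the product of its generators' squares).
B^2 = 1 — B^2 > 0, so the exponential closes hyperbolically: l = 1, alpha*l = -1, so exp(alpha B) = cosh(-1) + (sinh(-1)/1)*B = cosh(1) + (-sinh(1))*B.
Answer: cosh(1) + sinh(1)*e1 e2


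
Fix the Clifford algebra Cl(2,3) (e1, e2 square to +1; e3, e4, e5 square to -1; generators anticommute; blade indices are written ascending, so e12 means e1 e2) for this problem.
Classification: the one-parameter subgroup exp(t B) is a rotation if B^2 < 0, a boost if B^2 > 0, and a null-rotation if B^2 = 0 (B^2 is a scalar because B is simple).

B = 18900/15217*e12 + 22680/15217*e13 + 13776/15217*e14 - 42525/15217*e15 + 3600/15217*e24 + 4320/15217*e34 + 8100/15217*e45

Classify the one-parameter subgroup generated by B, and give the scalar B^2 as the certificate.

B^2 term by term: the squares give (18900/15217)^2*(e12)^2 + (22680/15217)^2*(e13)^2 + (13776/15217)^2*(e14)^2 + (-42525/15217)^2*(e15)^2 + (3600/15217)^2*(e24)^2 + (4320/15217)^2*(e34)^2 + (8100/15217)^2*(e45)^2 = 357210000/231557089*(-1) + 514382400/231557089*(+1) + 189778176/231557089*(+1) + 1808375625/231557089*(+1) + 12960000/231557089*(+1) + 18662400/231557089*(-1) + 65610000/231557089*(-1) = 9 (each basis 2-blade squares to minus the product of its generators' squares); cross terms between blades sharing an index anticommute and cancel; the commuting (index-disjoint) pairs give grade-4 terms 2*c*c'*(blade product), which cancel blade by blade — e1234: 163296000/231557089 - 163296000/231557089 = 0; e1245: 306180000/231557089 - 306180000/231557089 = 0; e1345: 367416000/231557089 - 367416000/231557089 = 0 — confirming B is simple. So B^2 = 9.
Answer: boost, certificate B^2 = 9. Check the certificate: B^2 = 9, and that sign is decisive whatever form B takes.


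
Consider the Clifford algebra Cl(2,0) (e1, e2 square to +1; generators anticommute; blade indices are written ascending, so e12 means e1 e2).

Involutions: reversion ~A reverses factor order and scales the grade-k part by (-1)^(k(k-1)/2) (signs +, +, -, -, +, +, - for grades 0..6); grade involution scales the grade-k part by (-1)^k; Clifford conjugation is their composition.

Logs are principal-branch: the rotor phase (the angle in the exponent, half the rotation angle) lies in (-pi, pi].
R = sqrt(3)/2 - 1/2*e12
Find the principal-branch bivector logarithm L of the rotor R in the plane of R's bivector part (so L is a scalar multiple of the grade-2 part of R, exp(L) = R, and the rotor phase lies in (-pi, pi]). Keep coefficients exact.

The scalar part of R is sqrt(3)/2, so the principal-branch rotor phase is pinned; divide the bivector part by its sine to get the unit plane — L is the phase times that plane.
Concretely: cos(phase) = sqrt(3)/2 gives phase = ±pi/6, and since phase/sin(phase) is even the sign is immaterial: L = (phase/sin(phase)) * <R>_2 = (pi/3) * <R>_2.
Answer: -pi/6*e12


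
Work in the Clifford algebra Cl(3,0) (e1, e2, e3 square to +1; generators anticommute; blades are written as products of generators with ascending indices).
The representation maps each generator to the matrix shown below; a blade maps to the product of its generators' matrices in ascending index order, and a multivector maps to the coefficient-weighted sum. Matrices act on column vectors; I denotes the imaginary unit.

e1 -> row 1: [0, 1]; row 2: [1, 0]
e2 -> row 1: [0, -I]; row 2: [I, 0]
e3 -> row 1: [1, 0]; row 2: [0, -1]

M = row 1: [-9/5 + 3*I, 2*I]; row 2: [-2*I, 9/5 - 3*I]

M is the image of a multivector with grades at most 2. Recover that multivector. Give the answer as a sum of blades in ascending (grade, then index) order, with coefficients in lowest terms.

Method: 1, rho(e1), rho(e2), rho(e3) form a trace-orthogonal basis of the 2x2 complex matrices (tr(X Y) = 2 if X = Y, else 0), so M = m0*1 + m1*rho(e1) + m2*rho(e2) + m3*rho(e3) with m0 = tr(M)/2 = 0, m1 = tr(M rho(e1))/2 = 0, m2 = tr(M rho(e2))/2 = -2, m3 = tr(M rho(e3))/2 = -9/5 + 3*I.
Multiplying table entries, the bivector images are rho(e1 e2) = I*rho(e3), rho(e1 e3) = -I*rho(e2), rho(e2 e3) = I*rho(e1); with real blade coefficients the real parts of m0..m3 are the coefficients of 1, e1, e2, e3 and the imaginary parts give the bivectors (e2 e3: Im m1, e1 e3: -Im m2, e1 e2: Im m3).
Answer: -2*e2 - 9/5*e3 + 3*e1 e2


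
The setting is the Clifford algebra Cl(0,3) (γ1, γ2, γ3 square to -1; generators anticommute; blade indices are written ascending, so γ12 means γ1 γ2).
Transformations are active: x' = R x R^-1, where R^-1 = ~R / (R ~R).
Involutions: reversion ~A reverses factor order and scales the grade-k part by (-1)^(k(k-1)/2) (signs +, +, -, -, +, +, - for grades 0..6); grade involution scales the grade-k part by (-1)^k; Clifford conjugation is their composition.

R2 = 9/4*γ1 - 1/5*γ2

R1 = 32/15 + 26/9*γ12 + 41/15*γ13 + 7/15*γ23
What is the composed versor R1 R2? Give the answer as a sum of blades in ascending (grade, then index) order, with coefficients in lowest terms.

Distribute over the terms of R2 (each basis-blade product reordered to ascending indices, repeated generators contracted through their squares):
R1 (9/4*γ1) = 24/5*γ1 + 13/2*γ2 + 123/20*γ3 + 21/20*γ123
R1 (-1/5*γ2) = 26/45*γ1 - 32/75*γ2 - 7/75*γ3 + 41/75*γ123
Summing the partial products and collecting blades:
Answer: 242/45*γ1 + 911/150*γ2 + 1817/300*γ3 + 479/300*γ123


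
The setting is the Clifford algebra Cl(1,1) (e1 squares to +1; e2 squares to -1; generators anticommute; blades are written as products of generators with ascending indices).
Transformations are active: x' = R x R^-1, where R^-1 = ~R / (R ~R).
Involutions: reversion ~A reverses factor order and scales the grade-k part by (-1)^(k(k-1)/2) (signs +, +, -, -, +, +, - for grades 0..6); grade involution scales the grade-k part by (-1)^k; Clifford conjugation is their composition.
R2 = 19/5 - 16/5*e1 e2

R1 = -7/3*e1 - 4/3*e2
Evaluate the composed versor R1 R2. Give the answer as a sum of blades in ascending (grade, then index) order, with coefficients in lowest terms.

Distribute over the terms of R1 (each basis-blade product reordered to ascending indices, repeated generators contracted through their squares):
(-7/3*e1) R2 = -133/15*e1 + 112/15*e2
(-4/3*e2) R2 = 64/15*e1 - 76/15*e2
Summing the partial products and collecting blades:
Answer: -23/5*e1 + 12/5*e2


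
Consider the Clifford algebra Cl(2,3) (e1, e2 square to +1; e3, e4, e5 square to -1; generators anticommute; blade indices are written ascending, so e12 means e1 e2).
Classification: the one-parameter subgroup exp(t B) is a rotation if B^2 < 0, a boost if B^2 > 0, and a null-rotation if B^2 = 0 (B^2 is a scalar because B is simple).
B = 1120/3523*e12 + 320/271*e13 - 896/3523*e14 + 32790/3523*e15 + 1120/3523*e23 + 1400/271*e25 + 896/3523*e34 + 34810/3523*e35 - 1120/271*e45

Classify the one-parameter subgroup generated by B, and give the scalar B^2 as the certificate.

B^2 term by term: the squares give (1120/3523)^2*(e12)^2 + (320/271)^2*(e13)^2 + (-896/3523)^2*(e14)^2 + (32790/3523)^2*(e15)^2 + (1120/3523)^2*(e23)^2 + (1400/271)^2*(e25)^2 + (896/3523)^2*(e34)^2 + (34810/3523)^2*(e35)^2 + (-1120/271)^2*(e45)^2 = 1254400/12411529*(-1) + 102400/73441*(+1) + 802816/12411529*(+1) + 1075184100/12411529*(+1) + 1254400/12411529*(+1) + 1960000/73441*(+1) + 802816/12411529*(-1) + 1211736100/12411529*(-1) + 1254400/73441*(-1) = 0 (each basis 2-blade squares to minus the product of its generators' squares); cross terms between blades sharing an index anticommute and cancel; the commuting (index-disjoint) pairs give grade-4 terms 2*c*c'*(blade product), which cancel blade by blade — e1234: 2007040/12411529 - 2007040/12411529 = 0; e1235: 77974400/12411529 - 896000/73441 + 73449600/12411529 = 0; e1245: -2508800/954733 + 2508800/954733 = 0; e1345: -716800/73441 + 62379520/12411529 + 58759680/12411529 = 0; e2345: -2508800/954733 + 2508800/954733 = 0 — confirming B is simple. So B^2 = 0.
Answer: null-rotation, certificate B^2 = 0. B^2 = 0 is basis-independent, so its sign is the whole story.


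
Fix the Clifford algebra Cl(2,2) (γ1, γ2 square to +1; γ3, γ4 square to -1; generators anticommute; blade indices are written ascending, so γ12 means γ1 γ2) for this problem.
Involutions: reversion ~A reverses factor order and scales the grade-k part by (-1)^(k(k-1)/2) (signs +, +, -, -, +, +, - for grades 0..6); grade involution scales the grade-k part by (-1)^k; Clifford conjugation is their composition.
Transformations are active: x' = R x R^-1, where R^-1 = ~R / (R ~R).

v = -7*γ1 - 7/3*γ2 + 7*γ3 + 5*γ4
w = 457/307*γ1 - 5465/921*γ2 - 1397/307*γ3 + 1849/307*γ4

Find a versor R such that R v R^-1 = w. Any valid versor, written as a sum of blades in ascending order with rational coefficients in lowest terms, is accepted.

Take R = v + w = -1692/307*γ1 - 2538/307*γ2 + 752/307*γ3 + 3384/307*γ4. Because q(v) = q(w) = -176/9, conjugation by R sends v exactly to w.
Answer: -1692/307*γ1 - 2538/307*γ2 + 752/307*γ3 + 3384/307*γ4


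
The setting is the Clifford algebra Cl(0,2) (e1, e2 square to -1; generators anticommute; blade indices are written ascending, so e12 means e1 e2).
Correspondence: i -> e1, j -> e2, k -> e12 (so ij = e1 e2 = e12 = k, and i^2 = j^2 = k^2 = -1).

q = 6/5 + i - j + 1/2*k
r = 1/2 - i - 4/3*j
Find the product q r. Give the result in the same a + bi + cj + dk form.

In blades: q = 6/5 + e1 - e2 + 1/2*e12, r = 1/2 - e1 - 4/3*e2.
Distribute q over r term by term (generator squares from the signature, products reordered to ascending indices): (6/5)*r = 3/5 - 6/5*e1 - 8/5*e2; (e1)*r = 1 + 1/2*e1 - 4/3*e12; (-e2)*r = -4/3 - 1/2*e2 - e12; (1/2*e12)*r = 2/3*e1 - 1/2*e2 + 1/4*e12.
Sum: 4/15 - 1/30*e1 - 13/5*e2 - 25/12*e12; translating back through the correspondence:
Answer: 4/15 - 1/30*i - 13/5*j - 25/12*k


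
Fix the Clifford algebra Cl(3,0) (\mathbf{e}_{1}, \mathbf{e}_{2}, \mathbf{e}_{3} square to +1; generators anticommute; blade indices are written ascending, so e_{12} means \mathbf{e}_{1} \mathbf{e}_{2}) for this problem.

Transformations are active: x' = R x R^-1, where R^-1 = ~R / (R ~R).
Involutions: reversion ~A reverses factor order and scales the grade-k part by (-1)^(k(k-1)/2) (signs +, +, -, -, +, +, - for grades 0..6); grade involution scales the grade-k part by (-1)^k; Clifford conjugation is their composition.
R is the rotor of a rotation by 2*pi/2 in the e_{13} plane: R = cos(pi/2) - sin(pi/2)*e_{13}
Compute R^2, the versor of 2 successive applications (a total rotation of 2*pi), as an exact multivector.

Because a rotor carries half the rotation angle, composing 2 copies of this e_{13}-plane rotor multiplies the phase: 2*(pi/2) = \pi, hence R^2 = cos(\pi) - sin(\pi)*e_{13}.
cos(\pi) = -1 and sin(\pi) = 0, so R^2 = -1. The total rotation 2*pi is 1 full turn, so every vector returns to itself, yet the rotor is -1, on the OTHER sheet of the double cover (an odd number of 2*pi turns).
Answer: -1
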